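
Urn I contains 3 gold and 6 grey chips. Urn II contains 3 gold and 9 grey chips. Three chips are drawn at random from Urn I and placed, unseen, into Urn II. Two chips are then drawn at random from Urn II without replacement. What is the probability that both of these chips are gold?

Condition on how many of the transferred chips are gold (from Urn I: 3 gold of 9; then Urn II has 15 total).
  0 gold: C(3,0)C(6,3)/C(9,3) = 5/21; then P = C(3,2)/C(15,2) = 1/35
  1 gold: C(3,1)C(6,2)/C(9,3) = 15/28; then P = C(4,2)/C(15,2) = 2/35
  2 gold: C(3,2)C(6,1)/C(9,3) = 3/14; then P = C(5,2)/C(15,2) = 2/21
  3 gold: C(3,3)C(6,0)/C(9,3) = 1/84; then P = C(6,2)/C(15,2) = 1/7
P(both gold) = 5/84 ≈ 0.0595.

5/84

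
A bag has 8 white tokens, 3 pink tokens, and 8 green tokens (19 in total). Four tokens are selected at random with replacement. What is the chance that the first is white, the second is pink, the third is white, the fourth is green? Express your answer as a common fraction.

1536/130321

Multiply the conditional probability of each draw in order, with replacement (the composition resets each draw).
P = (8/19) · (3/19) · (8/19) · (8/19) = 1536/130321 ≈ 0.0118.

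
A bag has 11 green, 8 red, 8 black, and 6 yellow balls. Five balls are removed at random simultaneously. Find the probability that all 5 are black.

7/29667

Unordered draws without replacement: count favorable combinations over C(33,5).
Favorable = C(11,0) · C(8,0) · C(8,5) · C(6,0) = 56; total = C(33,5) = 237336.
P = 56/237336 = 7/29667 ≈ 0.0002.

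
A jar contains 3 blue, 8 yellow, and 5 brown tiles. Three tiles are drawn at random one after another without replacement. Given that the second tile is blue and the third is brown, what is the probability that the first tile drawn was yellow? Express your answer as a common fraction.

P(first=yellow and the second tile is blue and the third is brown) = (8/16)·(3/15)·(5/14) = 1/28.
P(E) = Σ over first color = 1/112 + 1/28 + 1/56 = 1/16.
By Bayes, P(first=yellow | E) = 1/28 / 1/16 = 4/7 ≈ 0.5714.

4/7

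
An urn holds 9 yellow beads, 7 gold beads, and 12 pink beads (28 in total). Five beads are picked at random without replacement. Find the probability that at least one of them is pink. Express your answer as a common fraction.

43/45

Use the complement: P(at least one pink) = 1 − P(no pink).
P(none) = C(16,5)/C(28,5) = 4368/98280.
So P = 1 − 4368/98280 = 43/45 ≈ 0.9556.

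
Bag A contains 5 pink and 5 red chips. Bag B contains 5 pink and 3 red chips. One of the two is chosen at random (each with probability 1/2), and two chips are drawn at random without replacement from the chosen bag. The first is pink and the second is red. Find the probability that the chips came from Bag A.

28/55

P(E | Bag A) = 5/18; P(E | Bag B) = 15/56.
P(E) = 1/2·5/18 + 1/2·15/56 = 275/1008.
By Bayes' rule, P(Bag A | E) = 5/36 / 275/1008 = 28/55 ≈ 0.5091.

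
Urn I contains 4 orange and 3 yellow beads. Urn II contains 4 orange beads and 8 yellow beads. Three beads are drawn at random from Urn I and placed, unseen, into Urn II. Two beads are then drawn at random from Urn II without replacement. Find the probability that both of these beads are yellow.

Condition on how many of the transferred beads are yellow (from Urn I: 3 yellow of 7; then Urn II has 15 total).
  0 yellow: C(3,0)C(4,3)/C(7,3) = 4/35; then P = C(8,2)/C(15,2) = 4/15
  1 yellow: C(3,1)C(4,2)/C(7,3) = 18/35; then P = C(9,2)/C(15,2) = 12/35
  2 yellow: C(3,2)C(4,1)/C(7,3) = 12/35; then P = C(10,2)/C(15,2) = 3/7
  3 yellow: C(3,3)C(4,0)/C(7,3) = 1/35; then P = C(11,2)/C(15,2) = 11/21
P(both yellow) = 271/735 ≈ 0.3687.

271/735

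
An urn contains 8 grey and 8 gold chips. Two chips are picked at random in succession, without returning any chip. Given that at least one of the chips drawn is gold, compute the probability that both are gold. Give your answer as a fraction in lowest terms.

P(both gold) = C(8,2)/C(16,2) = 7/30; P(at least one gold) = 1 − C(8,2)/C(16,2) = 23/30.
Since 'both gold' ⊆ 'at least one gold', P(both | at least one) = 7/30 / 23/30 = 7/23 ≈ 0.3043.

7/23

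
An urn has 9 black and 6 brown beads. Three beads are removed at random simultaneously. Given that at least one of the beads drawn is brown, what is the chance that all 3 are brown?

P(all 3 brown) = C(6,3)/C(15,3) = 4/91; P(at least one brown) = 1 − C(9,3)/C(15,3) = 53/65.
Since 'all 3 brown' ⊆ 'at least one brown', P(all 3 | at least one) = 4/91 / 53/65 = 20/371 ≈ 0.0539.

20/371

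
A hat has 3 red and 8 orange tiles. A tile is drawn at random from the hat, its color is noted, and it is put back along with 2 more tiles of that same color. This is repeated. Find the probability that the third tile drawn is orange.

Sum over the four possibilities for the first two draws (orange/not-orange each), tracking how the orange count and total change by +2 per draw.
P(third is orange) = 8/11 ≈ 0.7273. (In a Pólya urn every draw has the same marginal probability 8/11.)

8/11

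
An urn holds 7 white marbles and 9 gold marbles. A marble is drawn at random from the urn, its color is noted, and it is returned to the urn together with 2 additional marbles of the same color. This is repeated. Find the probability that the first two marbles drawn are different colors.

Either gold then white, or white then gold; after the first draw the total is 18.
P = (9/16)·(7/18) + (7/16)·(9/18) = 7/16 ≈ 0.4375.

7/16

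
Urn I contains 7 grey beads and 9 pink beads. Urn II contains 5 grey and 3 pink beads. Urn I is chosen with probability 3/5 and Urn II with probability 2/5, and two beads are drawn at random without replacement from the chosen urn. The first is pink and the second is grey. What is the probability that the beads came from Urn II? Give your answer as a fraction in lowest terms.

P(E | Urn I) = 21/80; P(E | Urn II) = 15/56.
P(E) = 3/5·21/80 + 2/5·15/56 = 741/2800.
By Bayes' rule, P(Urn II | E) = 3/28 / 741/2800 = 100/247 ≈ 0.4049.

100/247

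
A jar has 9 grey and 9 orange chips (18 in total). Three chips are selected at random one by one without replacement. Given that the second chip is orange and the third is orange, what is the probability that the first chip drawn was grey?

P(first=grey and the second chip is orange and the third is orange) = (9/18)·(9/17)·(8/16) = 9/68.
P(E) = Σ over first color = 9/68 + 7/68 = 4/17.
By Bayes, P(first=grey | E) = 9/68 / 4/17 = 9/16 ≈ 0.5625.

9/16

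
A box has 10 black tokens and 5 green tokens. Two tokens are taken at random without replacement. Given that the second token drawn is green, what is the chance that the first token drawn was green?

2/7

P(first=green and the second token drawn is green) = (5/15)·(4/14) = 2/21.
P(the second token drawn is green) = Σ over first color = 5/21 + 2/21 = 1/3.
By Bayes, P(first=green | the second token drawn is green) = 2/21 / 1/3 = 2/7 ≈ 0.2857.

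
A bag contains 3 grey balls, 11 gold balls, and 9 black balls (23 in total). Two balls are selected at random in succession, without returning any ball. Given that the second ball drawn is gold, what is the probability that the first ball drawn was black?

P(first=black and the second ball drawn is gold) = (9/23)·(11/22) = 9/46.
P(the second ball drawn is gold) = Σ over first color = 3/46 + 5/23 + 9/46 = 11/23.
By Bayes, P(first=black | the second ball drawn is gold) = 9/46 / 11/23 = 9/22 ≈ 0.4091.

9/22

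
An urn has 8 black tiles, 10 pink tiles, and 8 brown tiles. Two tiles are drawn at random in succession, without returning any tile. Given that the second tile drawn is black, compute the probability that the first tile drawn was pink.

P(first=pink and the second tile drawn is black) = (10/26)·(8/25) = 8/65.
P(the second tile drawn is black) = Σ over first color = 28/325 + 8/65 + 32/325 = 4/13.
By Bayes, P(first=pink | the second tile drawn is black) = 8/65 / 4/13 = 2/5 ≈ 0.4000.

2/5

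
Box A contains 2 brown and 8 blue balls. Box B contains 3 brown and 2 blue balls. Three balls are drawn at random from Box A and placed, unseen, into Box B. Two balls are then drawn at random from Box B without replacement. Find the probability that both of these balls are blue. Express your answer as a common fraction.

23/84

Condition on how many of the transferred balls are blue (from Box A: 8 blue of 10; then Box B has 8 total).
  1 blue: C(8,1)C(2,2)/C(10,3) = 1/15; then P = C(3,2)/C(8,2) = 3/28
  2 blue: C(8,2)C(2,1)/C(10,3) = 7/15; then P = C(4,2)/C(8,2) = 3/14
  3 blue: C(8,3)C(2,0)/C(10,3) = 7/15; then P = C(5,2)/C(8,2) = 5/14
P(both blue) = 23/84 ≈ 0.2738.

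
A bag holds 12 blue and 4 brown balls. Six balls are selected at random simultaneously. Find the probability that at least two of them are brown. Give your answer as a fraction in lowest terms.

Sum the hypergeometric tail for j = 2,…,4 brown balls.
Favorable = C(4,2)·C(12,4) + C(4,3)·C(12,3) + C(4,4)·C(12,2) = 3916; total = C(16,6) = 8008.
P = 3916/8008 = 89/182 ≈ 0.4890.

89/182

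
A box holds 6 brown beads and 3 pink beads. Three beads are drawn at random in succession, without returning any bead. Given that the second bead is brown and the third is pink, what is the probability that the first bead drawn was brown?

P(first=brown and the second bead is brown and the third is pink) = (6/9)·(5/8)·(3/7) = 5/28.
P(E) = Σ over first color = 5/28 + 1/14 = 1/4.
By Bayes, P(first=brown | E) = 5/28 / 1/4 = 5/7 ≈ 0.7143.

5/7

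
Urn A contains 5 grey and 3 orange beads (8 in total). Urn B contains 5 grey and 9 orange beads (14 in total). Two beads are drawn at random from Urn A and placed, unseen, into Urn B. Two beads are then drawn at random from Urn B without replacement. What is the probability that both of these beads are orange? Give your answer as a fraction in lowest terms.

Condition on how many of the transferred beads are orange (from Urn A: 3 orange of 8; then Urn B has 16 total).
  0 orange: C(3,0)C(5,2)/C(8,2) = 5/14; then P = C(9,2)/C(16,2) = 3/10
  1 orange: C(3,1)C(5,1)/C(8,2) = 15/28; then P = C(10,2)/C(16,2) = 3/8
  2 orange: C(3,2)C(5,0)/C(8,2) = 3/28; then P = C(11,2)/C(16,2) = 11/24
P(both orange) = 5/14 ≈ 0.3571.

5/14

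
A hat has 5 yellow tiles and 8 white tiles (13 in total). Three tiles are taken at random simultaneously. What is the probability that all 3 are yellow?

Unordered draws without replacement: count favorable combinations over C(13,3).
Favorable = C(5,3) · C(8,0) = 10; total = C(13,3) = 286.
P = 10/286 = 5/143 ≈ 0.0350.

5/143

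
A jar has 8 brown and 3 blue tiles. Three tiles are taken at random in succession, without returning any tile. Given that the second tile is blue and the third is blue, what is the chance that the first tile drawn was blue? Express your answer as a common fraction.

1/9

P(first=blue and the second tile is blue and the third is blue) = (3/11)·(2/10)·(1/9) = 1/165.
P(E) = Σ over first color = 8/165 + 1/165 = 3/55.
By Bayes, P(first=blue | E) = 1/165 / 3/55 = 1/9 ≈ 0.1111.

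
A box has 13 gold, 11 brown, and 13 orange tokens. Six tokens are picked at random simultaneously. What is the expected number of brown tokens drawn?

By linearity of expectation, E[X] = Σ P(draw i is brown); by symmetry each draw (even without replacement) has P(brown) = 11/37.
E[X] = 6 · 11/37 = 66/37 ≈ 1.7838.

66/37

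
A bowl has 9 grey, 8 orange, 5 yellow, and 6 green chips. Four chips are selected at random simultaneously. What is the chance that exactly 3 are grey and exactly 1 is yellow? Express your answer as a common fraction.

4/195

Unordered draws without replacement: count favorable combinations over C(28,4).
Favorable = C(9,3) · C(8,0) · C(5,1) · C(6,0) = 420; total = C(28,4) = 20475.
P = 420/20475 = 4/195 ≈ 0.0205.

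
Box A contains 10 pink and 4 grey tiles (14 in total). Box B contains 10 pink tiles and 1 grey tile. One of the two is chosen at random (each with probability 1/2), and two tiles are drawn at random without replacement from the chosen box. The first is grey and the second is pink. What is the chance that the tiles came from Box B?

91/311

P(E | Box A) = 20/91; P(E | Box B) = 1/11.
P(E) = 1/2·20/91 + 1/2·1/11 = 311/2002.
By Bayes' rule, P(Box B | E) = 1/22 / 311/2002 = 91/311 ≈ 0.2926.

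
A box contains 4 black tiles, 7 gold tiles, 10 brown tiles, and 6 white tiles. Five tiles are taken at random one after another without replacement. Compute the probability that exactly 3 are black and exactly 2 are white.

2/2691

Unordered draws without replacement: count favorable combinations over C(27,5).
Favorable = C(4,3) · C(7,0) · C(10,0) · C(6,2) = 60; total = C(27,5) = 80730.
P = 60/80730 = 2/2691 ≈ 0.0007.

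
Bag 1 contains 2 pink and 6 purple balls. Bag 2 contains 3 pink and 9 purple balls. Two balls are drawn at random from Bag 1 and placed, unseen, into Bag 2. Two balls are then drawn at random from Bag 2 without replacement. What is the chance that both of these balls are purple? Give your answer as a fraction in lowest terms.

Condition on how many of the transferred balls are purple (from Bag 1: 6 purple of 8; then Bag 2 has 14 total).
  0 purple: C(6,0)C(2,2)/C(8,2) = 1/28; then P = C(9,2)/C(14,2) = 36/91
  1 purple: C(6,1)C(2,1)/C(8,2) = 3/7; then P = C(10,2)/C(14,2) = 45/91
  2 purple: C(6,2)C(2,0)/C(8,2) = 15/28; then P = C(11,2)/C(14,2) = 55/91
P(both purple) = 1401/2548 ≈ 0.5498.

1401/2548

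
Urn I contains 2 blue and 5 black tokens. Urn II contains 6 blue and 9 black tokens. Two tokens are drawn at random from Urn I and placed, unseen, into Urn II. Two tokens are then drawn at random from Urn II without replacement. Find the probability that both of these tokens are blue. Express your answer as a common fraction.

97/714

Condition on how many of the transferred tokens are blue (from Urn I: 2 blue of 7; then Urn II has 17 total).
  0 blue: C(2,0)C(5,2)/C(7,2) = 10/21; then P = C(6,2)/C(17,2) = 15/136
  1 blue: C(2,1)C(5,1)/C(7,2) = 10/21; then P = C(7,2)/C(17,2) = 21/136
  2 blue: C(2,2)C(5,0)/C(7,2) = 1/21; then P = C(8,2)/C(17,2) = 7/34
P(both blue) = 97/714 ≈ 0.1359.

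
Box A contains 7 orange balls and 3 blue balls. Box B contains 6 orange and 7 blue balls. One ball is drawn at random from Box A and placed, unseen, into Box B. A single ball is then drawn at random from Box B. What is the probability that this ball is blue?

Condition on how many of the transferred balls are blue (from Box A: 3 blue of 10; then Box B has 14 total).
  0 blue: C(3,0)C(7,1)/C(10,1) = 7/10; then P = 7/14
  1 blue: C(3,1)C(7,0)/C(10,1) = 3/10; then P = 8/14
P(blue from Box B) = 73/140 ≈ 0.5214.

73/140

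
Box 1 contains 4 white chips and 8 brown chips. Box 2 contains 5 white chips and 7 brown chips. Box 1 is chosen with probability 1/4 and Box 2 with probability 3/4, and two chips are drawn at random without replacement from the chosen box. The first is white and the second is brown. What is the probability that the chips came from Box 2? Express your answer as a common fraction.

105/137

P(E | Box 1) = 8/33; P(E | Box 2) = 35/132.
P(E) = 1/4·8/33 + 3/4·35/132 = 137/528.
By Bayes' rule, P(Box 2 | E) = 35/176 / 137/528 = 105/137 ≈ 0.7664.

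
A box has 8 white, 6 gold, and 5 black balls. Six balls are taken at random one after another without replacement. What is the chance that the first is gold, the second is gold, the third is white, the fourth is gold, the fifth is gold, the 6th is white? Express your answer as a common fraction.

1/969

Multiply the conditional probability of each draw in order, without replacement, so each draw removes one from its color and from the total.
P = (6/19) · (5/18) · (8/17) · (4/16) · (3/15) · (7/14) = 1/969 ≈ 0.0010.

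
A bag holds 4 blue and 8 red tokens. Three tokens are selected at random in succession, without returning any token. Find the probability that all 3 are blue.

Unordered draws without replacement: count favorable combinations over C(12,3).
Favorable = C(4,3) · C(8,0) = 4; total = C(12,3) = 220.
P = 4/220 = 1/55 ≈ 0.0182.

1/55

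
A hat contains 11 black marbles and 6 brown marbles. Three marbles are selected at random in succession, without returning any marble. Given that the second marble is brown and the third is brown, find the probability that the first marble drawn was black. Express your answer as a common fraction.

11/15

P(first=black and the second marble is brown and the third is brown) = (11/17)·(6/16)·(5/15) = 11/136.
P(E) = Σ over first color = 11/136 + 1/34 = 15/136.
By Bayes, P(first=black | E) = 11/136 / 15/136 = 11/15 ≈ 0.7333.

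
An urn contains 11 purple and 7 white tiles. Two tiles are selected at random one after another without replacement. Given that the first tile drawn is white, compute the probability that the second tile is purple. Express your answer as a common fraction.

After removing 1 white, the urn has 11 purple out of 17 remaining.
P(second is purple | given) = 11/17 ≈ 0.6471.

11/17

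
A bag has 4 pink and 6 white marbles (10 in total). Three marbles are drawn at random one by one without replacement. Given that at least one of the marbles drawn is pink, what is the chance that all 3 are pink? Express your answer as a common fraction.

P(all 3 pink) = C(4,3)/C(10,3) = 1/30; P(at least one pink) = 1 − C(6,3)/C(10,3) = 5/6.
Since 'all 3 pink' ⊆ 'at least one pink', P(all 3 | at least one) = 1/30 / 5/6 = 1/25 ≈ 0.0400.

1/25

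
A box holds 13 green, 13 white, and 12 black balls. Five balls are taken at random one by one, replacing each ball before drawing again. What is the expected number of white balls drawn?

65/38

By linearity of expectation, E[X] = Σ P(draw i is white); each independent draw has P(white) = 13/38.
E[X] = 5 · 13/38 = 65/38 ≈ 1.7105.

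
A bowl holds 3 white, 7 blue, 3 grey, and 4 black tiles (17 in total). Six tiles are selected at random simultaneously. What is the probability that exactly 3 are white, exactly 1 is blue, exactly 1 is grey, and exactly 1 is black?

3/442

Unordered draws without replacement: count favorable combinations over C(17,6).
Favorable = C(3,3) · C(7,1) · C(3,1) · C(4,1) = 84; total = C(17,6) = 12376.
P = 84/12376 = 3/442 ≈ 0.0068.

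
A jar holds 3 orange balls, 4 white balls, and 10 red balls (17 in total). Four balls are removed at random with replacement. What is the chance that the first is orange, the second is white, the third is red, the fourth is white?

Multiply the conditional probability of each draw in order, with replacement (the composition resets each draw).
P = (3/17) · (4/17) · (10/17) · (4/17) = 480/83521 ≈ 0.0057.

480/83521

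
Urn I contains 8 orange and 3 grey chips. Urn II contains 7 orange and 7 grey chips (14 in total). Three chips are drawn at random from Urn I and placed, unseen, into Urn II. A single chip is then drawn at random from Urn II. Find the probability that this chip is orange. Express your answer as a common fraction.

Condition on how many of the transferred chips are orange (from Urn I: 8 orange of 11; then Urn II has 17 total).
  0 orange: C(8,0)C(3,3)/C(11,3) = 1/165; then P = 7/17
  1 orange: C(8,1)C(3,2)/C(11,3) = 8/55; then P = 8/17
  2 orange: C(8,2)C(3,1)/C(11,3) = 28/55; then P = 9/17
  3 orange: C(8,3)C(3,0)/C(11,3) = 56/165; then P = 10/17
P(orange from Urn II) = 101/187 ≈ 0.5401.

101/187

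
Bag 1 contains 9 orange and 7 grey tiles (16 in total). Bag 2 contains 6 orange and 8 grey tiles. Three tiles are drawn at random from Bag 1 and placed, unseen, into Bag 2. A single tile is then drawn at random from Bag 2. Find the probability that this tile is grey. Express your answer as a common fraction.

Condition on how many of the transferred tiles are grey (from Bag 1: 7 grey of 16; then Bag 2 has 17 total).
  0 grey: C(7,0)C(9,3)/C(16,3) = 3/20; then P = 8/17
  1 grey: C(7,1)C(9,2)/C(16,3) = 9/20; then P = 9/17
  2 grey: C(7,2)C(9,1)/C(16,3) = 27/80; then P = 10/17
  3 grey: C(7,3)C(9,0)/C(16,3) = 1/16; then P = 11/17
P(grey from Bag 2) = 149/272 ≈ 0.5478.

149/272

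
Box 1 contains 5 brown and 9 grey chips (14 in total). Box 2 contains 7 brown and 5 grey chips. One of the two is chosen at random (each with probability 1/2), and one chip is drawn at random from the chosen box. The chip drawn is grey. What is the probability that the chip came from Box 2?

35/89

P(grey | Box 1) = 9/14; P(grey | Box 2) = 5/12.
P(grey) = 1/2·9/14 + 1/2·5/12 = 89/168.
By Bayes' rule, P(Box 2 | grey) = 5/24 / 89/168 = 35/89 ≈ 0.3933.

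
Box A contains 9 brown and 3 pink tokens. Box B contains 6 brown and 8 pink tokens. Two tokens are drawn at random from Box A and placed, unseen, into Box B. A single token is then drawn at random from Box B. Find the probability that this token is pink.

Condition on how many of the transferred tokens are pink (from Box A: 3 pink of 12; then Box B has 16 total).
  0 pink: C(3,0)C(9,2)/C(12,2) = 6/11; then P = 8/16
  1 pink: C(3,1)C(9,1)/C(12,2) = 9/22; then P = 9/16
  2 pink: C(3,2)C(9,0)/C(12,2) = 1/22; then P = 10/16
P(pink from Box B) = 17/32 ≈ 0.5312.

17/32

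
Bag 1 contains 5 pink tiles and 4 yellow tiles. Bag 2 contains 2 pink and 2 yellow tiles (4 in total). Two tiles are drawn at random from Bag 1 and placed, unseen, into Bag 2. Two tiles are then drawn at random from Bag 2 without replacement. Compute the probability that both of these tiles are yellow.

Condition on how many of the transferred tiles are yellow (from Bag 1: 4 yellow of 9; then Bag 2 has 6 total).
  0 yellow: C(4,0)C(5,2)/C(9,2) = 5/18; then P = C(2,2)/C(6,2) = 1/15
  1 yellow: C(4,1)C(5,1)/C(9,2) = 5/9; then P = C(3,2)/C(6,2) = 1/5
  2 yellow: C(4,2)C(5,0)/C(9,2) = 1/6; then P = C(4,2)/C(6,2) = 2/5
P(both yellow) = 53/270 ≈ 0.1963.

53/270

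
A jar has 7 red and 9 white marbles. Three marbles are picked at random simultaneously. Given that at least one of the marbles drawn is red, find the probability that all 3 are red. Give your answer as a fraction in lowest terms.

P(all 3 red) = C(7,3)/C(16,3) = 1/16; P(at least one red) = 1 − C(9,3)/C(16,3) = 17/20.
Since 'all 3 red' ⊆ 'at least one red', P(all 3 | at least one) = 1/16 / 17/20 = 5/68 ≈ 0.0735.

5/68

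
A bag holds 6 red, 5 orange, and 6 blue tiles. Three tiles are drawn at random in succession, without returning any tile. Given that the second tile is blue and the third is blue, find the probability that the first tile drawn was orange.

P(first=orange and the second tile is blue and the third is blue) = (5/17)·(6/16)·(5/15) = 5/136.
P(E) = Σ over first color = 3/68 + 5/136 + 1/34 = 15/136.
By Bayes, P(first=orange | E) = 5/136 / 15/136 = 1/3 ≈ 0.3333.

1/3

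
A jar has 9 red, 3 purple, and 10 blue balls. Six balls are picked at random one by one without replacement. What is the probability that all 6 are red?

4/3553

Unordered draws without replacement: count favorable combinations over C(22,6).
Favorable = C(9,6) · C(3,0) · C(10,0) = 84; total = C(22,6) = 74613.
P = 84/74613 = 4/3553 ≈ 0.0011.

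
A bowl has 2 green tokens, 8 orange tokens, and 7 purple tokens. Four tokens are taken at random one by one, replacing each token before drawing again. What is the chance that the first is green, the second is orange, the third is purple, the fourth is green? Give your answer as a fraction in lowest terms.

224/83521

Multiply the conditional probability of each draw in order, with replacement (the composition resets each draw).
P = (2/17) · (8/17) · (7/17) · (2/17) = 224/83521 ≈ 0.0027.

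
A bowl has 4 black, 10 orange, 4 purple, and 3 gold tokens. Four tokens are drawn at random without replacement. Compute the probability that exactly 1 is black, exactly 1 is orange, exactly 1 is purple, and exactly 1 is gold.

32/399

Unordered draws without replacement: count favorable combinations over C(21,4).
Favorable = C(4,1) · C(10,1) · C(4,1) · C(3,1) = 480; total = C(21,4) = 5985.
P = 480/5985 = 32/399 ≈ 0.0802.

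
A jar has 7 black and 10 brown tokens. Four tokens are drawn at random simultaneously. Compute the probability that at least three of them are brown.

15/34

Sum the hypergeometric tail for j = 3,…,4 brown tokens.
Favorable = C(10,3)·C(7,1) + C(10,4)·C(7,0) = 1050; total = C(17,4) = 2380.
P = 1050/2380 = 15/34 ≈ 0.4412.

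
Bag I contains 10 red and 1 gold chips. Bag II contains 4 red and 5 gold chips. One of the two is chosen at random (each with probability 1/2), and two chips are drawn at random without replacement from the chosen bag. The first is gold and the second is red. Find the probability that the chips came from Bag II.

55/73

P(E | Bag I) = 1/11; P(E | Bag II) = 5/18.
P(E) = 1/2·1/11 + 1/2·5/18 = 73/396.
By Bayes' rule, P(Bag II | E) = 5/36 / 73/396 = 55/73 ≈ 0.7534.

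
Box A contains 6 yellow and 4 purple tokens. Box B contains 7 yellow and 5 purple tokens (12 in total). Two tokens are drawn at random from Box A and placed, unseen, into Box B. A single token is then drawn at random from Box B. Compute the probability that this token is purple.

Condition on how many of the transferred tokens are purple (from Box A: 4 purple of 10; then Box B has 14 total).
  0 purple: C(4,0)C(6,2)/C(10,2) = 1/3; then P = 5/14
  1 purple: C(4,1)C(6,1)/C(10,2) = 8/15; then P = 6/14
  2 purple: C(4,2)C(6,0)/C(10,2) = 2/15; then P = 7/14
P(purple from Box B) = 29/70 ≈ 0.4143.

29/70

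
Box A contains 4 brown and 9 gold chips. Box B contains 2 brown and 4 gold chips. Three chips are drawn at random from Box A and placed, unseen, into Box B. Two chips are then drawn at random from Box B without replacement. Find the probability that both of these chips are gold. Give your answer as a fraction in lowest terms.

17/39

Condition on how many of the transferred chips are gold (from Box A: 9 gold of 13; then Box B has 9 total).
  0 gold: C(9,0)C(4,3)/C(13,3) = 2/143; then P = C(4,2)/C(9,2) = 1/6
  1 gold: C(9,1)C(4,2)/C(13,3) = 27/143; then P = C(5,2)/C(9,2) = 5/18
  2 gold: C(9,2)C(4,1)/C(13,3) = 72/143; then P = C(6,2)/C(9,2) = 5/12
  3 gold: C(9,3)C(4,0)/C(13,3) = 42/143; then P = C(7,2)/C(9,2) = 7/12
P(both gold) = 17/39 ≈ 0.4359.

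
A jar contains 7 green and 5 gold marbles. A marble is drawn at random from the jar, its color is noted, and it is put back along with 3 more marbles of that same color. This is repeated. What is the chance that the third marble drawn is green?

7/12

Sum over the four possibilities for the first two draws (green/not-green each), tracking how the green count and total change by +3 per draw.
P(third is green) = 7/12 ≈ 0.5833. (In a Pólya urn every draw has the same marginal probability 7/12.)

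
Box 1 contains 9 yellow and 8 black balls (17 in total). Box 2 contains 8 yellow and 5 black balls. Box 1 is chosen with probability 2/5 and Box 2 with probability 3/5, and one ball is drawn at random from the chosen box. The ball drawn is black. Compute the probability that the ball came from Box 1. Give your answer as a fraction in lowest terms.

P(black | Box 1) = 8/17; P(black | Box 2) = 5/13.
P(black) = 2/5·8/17 + 3/5·5/13 = 463/1105.
By Bayes' rule, P(Box 1 | black) = 16/85 / 463/1105 = 208/463 ≈ 0.4492.

208/463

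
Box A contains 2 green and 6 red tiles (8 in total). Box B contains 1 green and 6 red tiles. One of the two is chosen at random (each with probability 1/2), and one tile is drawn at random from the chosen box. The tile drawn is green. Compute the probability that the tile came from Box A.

7/11

P(green | Box A) = 1/4; P(green | Box B) = 1/7.
P(green) = 1/2·1/4 + 1/2·1/7 = 11/56.
By Bayes' rule, P(Box A | green) = 1/8 / 11/56 = 7/11 ≈ 0.6364.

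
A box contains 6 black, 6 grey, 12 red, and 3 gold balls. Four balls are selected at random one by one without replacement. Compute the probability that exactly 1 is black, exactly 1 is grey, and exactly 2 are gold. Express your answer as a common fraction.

Unordered draws without replacement: count favorable combinations over C(27,4).
Favorable = C(6,1) · C(6,1) · C(12,0) · C(3,2) = 108; total = C(27,4) = 17550.
P = 108/17550 = 2/325 ≈ 0.0062.

2/325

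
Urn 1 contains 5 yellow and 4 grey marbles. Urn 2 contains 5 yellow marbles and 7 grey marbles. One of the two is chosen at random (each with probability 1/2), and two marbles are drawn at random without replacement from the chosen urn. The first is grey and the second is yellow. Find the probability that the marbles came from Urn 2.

P(E | Urn 1) = 5/18; P(E | Urn 2) = 35/132.
P(E) = 1/2·5/18 + 1/2·35/132 = 215/792.
By Bayes' rule, P(Urn 2 | E) = 35/264 / 215/792 = 21/43 ≈ 0.4884.

21/43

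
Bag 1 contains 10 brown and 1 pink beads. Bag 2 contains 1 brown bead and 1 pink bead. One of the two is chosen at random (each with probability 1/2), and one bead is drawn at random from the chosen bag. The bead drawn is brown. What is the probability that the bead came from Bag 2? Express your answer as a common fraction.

11/31

P(brown | Bag 1) = 10/11; P(brown | Bag 2) = 1/2.
P(brown) = 1/2·10/11 + 1/2·1/2 = 31/44.
By Bayes' rule, P(Bag 2 | brown) = 1/4 / 31/44 = 11/31 ≈ 0.3548.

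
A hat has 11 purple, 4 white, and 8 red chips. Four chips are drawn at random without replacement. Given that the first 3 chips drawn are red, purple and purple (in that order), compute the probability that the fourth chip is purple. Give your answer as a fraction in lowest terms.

9/20

After removing 2 purple, 1 red, the hat has 9 purple out of 20 remaining.
P(fourth is purple | given) = 9/20 ≈ 0.4500.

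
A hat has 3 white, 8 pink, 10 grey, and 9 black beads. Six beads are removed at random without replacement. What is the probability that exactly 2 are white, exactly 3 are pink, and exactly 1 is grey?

16/5655

Unordered draws without replacement: count favorable combinations over C(30,6).
Favorable = C(3,2) · C(8,3) · C(10,1) · C(9,0) = 1680; total = C(30,6) = 593775.
P = 1680/593775 = 16/5655 ≈ 0.0028.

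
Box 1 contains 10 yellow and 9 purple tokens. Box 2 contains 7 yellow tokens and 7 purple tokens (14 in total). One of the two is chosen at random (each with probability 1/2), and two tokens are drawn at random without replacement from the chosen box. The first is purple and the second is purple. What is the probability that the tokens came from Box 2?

P(E | Box 1) = 4/19; P(E | Box 2) = 3/13.
P(E) = 1/2·4/19 + 1/2·3/13 = 109/494.
By Bayes' rule, P(Box 2 | E) = 3/26 / 109/494 = 57/109 ≈ 0.5229.

57/109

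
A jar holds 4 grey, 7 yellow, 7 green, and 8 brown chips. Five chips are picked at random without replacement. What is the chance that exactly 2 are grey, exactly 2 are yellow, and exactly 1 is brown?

Unordered draws without replacement: count favorable combinations over C(26,5).
Favorable = C(4,2) · C(7,2) · C(7,0) · C(8,1) = 1008; total = C(26,5) = 65780.
P = 1008/65780 = 252/16445 ≈ 0.0153.

252/16445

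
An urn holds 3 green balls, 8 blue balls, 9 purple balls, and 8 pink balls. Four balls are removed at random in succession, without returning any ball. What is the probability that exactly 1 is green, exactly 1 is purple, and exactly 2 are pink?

Unordered draws without replacement: count favorable combinations over C(28,4).
Favorable = C(3,1) · C(8,0) · C(9,1) · C(8,2) = 756; total = C(28,4) = 20475.
P = 756/20475 = 12/325 ≈ 0.0369.

12/325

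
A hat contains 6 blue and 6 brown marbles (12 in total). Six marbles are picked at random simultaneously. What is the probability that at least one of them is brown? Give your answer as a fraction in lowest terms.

Use the complement: P(at least one brown) = 1 − P(no brown).
P(none) = C(6,6)/C(12,6) = 1/924.
So P = 1 − 1/924 = 923/924 ≈ 0.9989.

923/924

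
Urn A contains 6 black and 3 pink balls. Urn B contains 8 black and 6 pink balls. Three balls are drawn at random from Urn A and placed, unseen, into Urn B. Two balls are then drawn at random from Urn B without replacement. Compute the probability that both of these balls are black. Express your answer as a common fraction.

181/544

Condition on how many of the transferred balls are black (from Urn A: 6 black of 9; then Urn B has 17 total).
  0 black: C(6,0)C(3,3)/C(9,3) = 1/84; then P = C(8,2)/C(17,2) = 7/34
  1 black: C(6,1)C(3,2)/C(9,3) = 3/14; then P = C(9,2)/C(17,2) = 9/34
  2 black: C(6,2)C(3,1)/C(9,3) = 15/28; then P = C(10,2)/C(17,2) = 45/136
  3 black: C(6,3)C(3,0)/C(9,3) = 5/21; then P = C(11,2)/C(17,2) = 55/136
P(both black) = 181/544 ≈ 0.3327.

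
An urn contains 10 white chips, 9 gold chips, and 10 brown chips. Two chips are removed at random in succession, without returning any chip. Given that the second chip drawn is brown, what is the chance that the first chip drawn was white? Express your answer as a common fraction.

5/14

P(first=white and the second chip drawn is brown) = (10/29)·(10/28) = 25/203.
P(the second chip drawn is brown) = Σ over first color = 25/203 + 45/406 + 45/406 = 10/29.
By Bayes, P(first=white | the second chip drawn is brown) = 25/203 / 10/29 = 5/14 ≈ 0.3571.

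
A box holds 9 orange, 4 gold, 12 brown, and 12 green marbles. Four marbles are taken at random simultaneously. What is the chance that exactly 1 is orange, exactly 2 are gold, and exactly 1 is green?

Unordered draws without replacement: count favorable combinations over C(37,4).
Favorable = C(9,1) · C(4,2) · C(12,0) · C(12,1) = 648; total = C(37,4) = 66045.
P = 648/66045 = 216/22015 ≈ 0.0098.

216/22015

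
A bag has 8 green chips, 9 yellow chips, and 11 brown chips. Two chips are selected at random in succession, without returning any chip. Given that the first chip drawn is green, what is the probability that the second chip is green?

7/27

After removing 1 green, the bag has 7 green out of 27 remaining.
P(second is green | given) = 7/27 ≈ 0.2593.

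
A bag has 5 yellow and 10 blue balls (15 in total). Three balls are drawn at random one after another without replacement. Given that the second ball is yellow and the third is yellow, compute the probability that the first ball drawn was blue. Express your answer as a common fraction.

10/13

P(first=blue and the second ball is yellow and the third is yellow) = (10/15)·(5/14)·(4/13) = 20/273.
P(E) = Σ over first color = 2/91 + 20/273 = 2/21.
By Bayes, P(first=blue | E) = 20/273 / 2/21 = 10/13 ≈ 0.7692.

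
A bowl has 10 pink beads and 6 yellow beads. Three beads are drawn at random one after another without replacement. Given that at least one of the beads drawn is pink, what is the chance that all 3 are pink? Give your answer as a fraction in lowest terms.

P(all 3 pink) = C(10,3)/C(16,3) = 3/14; P(at least one pink) = 1 − C(6,3)/C(16,3) = 27/28.
Since 'all 3 pink' ⊆ 'at least one pink', P(all 3 | at least one) = 3/14 / 27/28 = 2/9 ≈ 0.2222.

2/9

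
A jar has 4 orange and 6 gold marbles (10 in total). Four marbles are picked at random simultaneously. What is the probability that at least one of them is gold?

Use the complement: P(at least one gold) = 1 − P(no gold).
P(none) = C(4,4)/C(10,4) = 1/210.
So P = 1 − 1/210 = 209/210 ≈ 0.9952.

209/210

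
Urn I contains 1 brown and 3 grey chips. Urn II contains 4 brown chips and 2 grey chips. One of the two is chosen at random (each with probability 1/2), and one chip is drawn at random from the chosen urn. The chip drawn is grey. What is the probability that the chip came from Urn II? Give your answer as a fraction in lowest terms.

P(grey | Urn I) = 3/4; P(grey | Urn II) = 1/3.
P(grey) = 1/2·3/4 + 1/2·1/3 = 13/24.
By Bayes' rule, P(Urn II | grey) = 1/6 / 13/24 = 4/13 ≈ 0.3077.

4/13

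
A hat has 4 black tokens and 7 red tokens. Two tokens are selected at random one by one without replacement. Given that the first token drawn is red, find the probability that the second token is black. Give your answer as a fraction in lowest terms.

2/5

After removing 1 red, the hat has 4 black out of 10 remaining.
P(second is black | given) = 4/10 = 2/5 ≈ 0.4000.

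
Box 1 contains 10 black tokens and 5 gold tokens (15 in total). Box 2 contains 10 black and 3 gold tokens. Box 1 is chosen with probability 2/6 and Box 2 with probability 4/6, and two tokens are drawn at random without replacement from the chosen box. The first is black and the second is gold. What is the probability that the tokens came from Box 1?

13/34

P(E | Box 1) = 5/21; P(E | Box 2) = 5/26.
P(E) = 1/3·5/21 + 2/3·5/26 = 170/819.
By Bayes' rule, P(Box 1 | E) = 5/63 / 170/819 = 13/34 ≈ 0.3824.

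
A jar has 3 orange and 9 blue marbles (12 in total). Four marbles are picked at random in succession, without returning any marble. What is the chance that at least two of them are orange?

13/55

Sum the hypergeometric tail for j = 2,…,3 orange marbles.
Favorable = C(3,2)·C(9,2) + C(3,3)·C(9,1) = 117; total = C(12,4) = 495.
P = 117/495 = 13/55 ≈ 0.2364.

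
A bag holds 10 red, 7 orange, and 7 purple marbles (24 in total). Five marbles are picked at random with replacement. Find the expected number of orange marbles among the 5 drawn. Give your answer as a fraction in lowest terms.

35/24

By linearity of expectation, E[X] = Σ P(draw i is orange); each independent draw has P(orange) = 7/24.
E[X] = 5 · 7/24 = 35/24 ≈ 1.4583.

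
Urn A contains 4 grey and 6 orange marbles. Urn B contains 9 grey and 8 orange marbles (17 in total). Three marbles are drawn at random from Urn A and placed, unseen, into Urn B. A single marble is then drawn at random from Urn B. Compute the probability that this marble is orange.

49/100

Condition on how many of the transferred marbles are orange (from Urn A: 6 orange of 10; then Urn B has 20 total).
  0 orange: C(6,0)C(4,3)/C(10,3) = 1/30; then P = 8/20
  1 orange: C(6,1)C(4,2)/C(10,3) = 3/10; then P = 9/20
  2 orange: C(6,2)C(4,1)/C(10,3) = 1/2; then P = 10/20
  3 orange: C(6,3)C(4,0)/C(10,3) = 1/6; then P = 11/20
P(orange from Urn B) = 49/100 ≈ 0.4900.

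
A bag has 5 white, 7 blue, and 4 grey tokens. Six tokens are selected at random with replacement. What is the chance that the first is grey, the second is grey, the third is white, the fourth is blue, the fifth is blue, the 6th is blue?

1715/1048576

Multiply the conditional probability of each draw in order, with replacement (the composition resets each draw).
P = (4/16) · (4/16) · (5/16) · (7/16) · (7/16) · (7/16) = 1715/1048576 ≈ 0.0016.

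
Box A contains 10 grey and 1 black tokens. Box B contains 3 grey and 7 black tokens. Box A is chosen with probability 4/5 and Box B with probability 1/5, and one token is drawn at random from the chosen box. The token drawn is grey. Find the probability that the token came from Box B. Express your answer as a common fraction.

33/433

P(grey | Box A) = 10/11; P(grey | Box B) = 3/10.
P(grey) = 4/5·10/11 + 1/5·3/10 = 433/550.
By Bayes' rule, P(Box B | grey) = 3/50 / 433/550 = 33/433 ≈ 0.0762.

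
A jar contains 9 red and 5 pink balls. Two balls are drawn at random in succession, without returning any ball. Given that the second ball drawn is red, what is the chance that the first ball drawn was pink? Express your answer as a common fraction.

5/13

P(first=pink and the second ball drawn is red) = (5/14)·(9/13) = 45/182.
P(the second ball drawn is red) = Σ over first color = 36/91 + 45/182 = 9/14.
By Bayes, P(first=pink | the second ball drawn is red) = 45/182 / 9/14 = 5/13 ≈ 0.3846.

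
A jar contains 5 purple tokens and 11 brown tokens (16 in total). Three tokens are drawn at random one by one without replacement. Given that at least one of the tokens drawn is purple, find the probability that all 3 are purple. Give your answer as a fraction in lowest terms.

2/79

P(all 3 purple) = C(5,3)/C(16,3) = 1/56; P(at least one purple) = 1 − C(11,3)/C(16,3) = 79/112.
Since 'all 3 purple' ⊆ 'at least one purple', P(all 3 | at least one) = 1/56 / 79/112 = 2/79 ≈ 0.0253.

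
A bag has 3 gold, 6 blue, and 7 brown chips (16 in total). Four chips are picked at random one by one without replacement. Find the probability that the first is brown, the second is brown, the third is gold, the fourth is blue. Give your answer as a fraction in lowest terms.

Multiply the conditional probability of each draw in order, without replacement, so each draw removes one from its color and from the total.
P = (7/16) · (6/15) · (3/14) · (6/13) = 9/520 ≈ 0.0173.

9/520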